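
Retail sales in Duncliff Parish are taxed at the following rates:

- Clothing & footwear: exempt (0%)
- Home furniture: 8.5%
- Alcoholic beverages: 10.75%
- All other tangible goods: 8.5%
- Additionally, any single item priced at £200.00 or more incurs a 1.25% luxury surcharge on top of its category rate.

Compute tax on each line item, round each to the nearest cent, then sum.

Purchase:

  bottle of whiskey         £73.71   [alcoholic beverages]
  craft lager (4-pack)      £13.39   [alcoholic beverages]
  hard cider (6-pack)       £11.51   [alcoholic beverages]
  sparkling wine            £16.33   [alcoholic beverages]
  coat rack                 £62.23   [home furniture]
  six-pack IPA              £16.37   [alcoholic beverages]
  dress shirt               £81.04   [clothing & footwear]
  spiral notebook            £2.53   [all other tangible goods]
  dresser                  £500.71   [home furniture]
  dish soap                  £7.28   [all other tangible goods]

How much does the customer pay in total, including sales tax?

£854.17

Bottle of whiskey £73.71: alcoholic beverages → 10.75% → £7.92
Craft lager (4-pack) £13.39: alcoholic beverages → 10.75% → £1.44
Hard cider (6-pack) £11.51: alcoholic beverages → 10.75% → £1.24
Sparkling wine £16.33: alcoholic beverages → 10.75% → £1.76
Coat rack £62.23: home furniture → 8.5% → £5.29
Six-pack IPA £16.37: alcoholic beverages → 10.75% → £1.76
Dress shirt £81.04: clothing & footwear → 0% → £0.00
Spiral notebook £2.53: all other tangible goods → 8.5% → £0.22
Dresser £500.71: home furniture → 8.5% + 1.25% surcharge = 9.75% → £48.82
Dish soap £7.28: all other tangible goods → 8.5% → £0.62
Subtotal = £785.10; tax = £69.07; total due = £854.17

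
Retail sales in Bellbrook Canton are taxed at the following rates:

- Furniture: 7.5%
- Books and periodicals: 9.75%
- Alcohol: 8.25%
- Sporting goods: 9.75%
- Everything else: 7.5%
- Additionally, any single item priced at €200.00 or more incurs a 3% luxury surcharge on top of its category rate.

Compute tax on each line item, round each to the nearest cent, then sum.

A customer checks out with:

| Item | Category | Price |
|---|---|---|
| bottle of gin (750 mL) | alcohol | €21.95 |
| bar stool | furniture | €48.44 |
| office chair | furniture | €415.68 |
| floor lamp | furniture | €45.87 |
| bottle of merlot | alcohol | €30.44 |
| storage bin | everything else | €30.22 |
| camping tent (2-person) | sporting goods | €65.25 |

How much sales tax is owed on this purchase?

Bottle of gin (750 mL) €21.95: alcohol → 8.25% → €1.81
Bar stool €48.44: furniture → 7.5% → €3.63
Office chair €415.68: furniture → 7.5% + 3% surcharge = 10.5% → €43.65
Floor lamp €45.87: furniture → 7.5% → €3.44
Bottle of merlot €30.44: alcohol → 8.25% → €2.51
Storage bin €30.22: everything else → 7.5% → €2.27
Camping tent (2-person) €65.25: sporting goods → 9.75% → €6.36
Total tax = €1.81 + €3.63 + €43.65 + €3.44 + €2.51 + €2.27 + €6.36 = €63.67

€63.67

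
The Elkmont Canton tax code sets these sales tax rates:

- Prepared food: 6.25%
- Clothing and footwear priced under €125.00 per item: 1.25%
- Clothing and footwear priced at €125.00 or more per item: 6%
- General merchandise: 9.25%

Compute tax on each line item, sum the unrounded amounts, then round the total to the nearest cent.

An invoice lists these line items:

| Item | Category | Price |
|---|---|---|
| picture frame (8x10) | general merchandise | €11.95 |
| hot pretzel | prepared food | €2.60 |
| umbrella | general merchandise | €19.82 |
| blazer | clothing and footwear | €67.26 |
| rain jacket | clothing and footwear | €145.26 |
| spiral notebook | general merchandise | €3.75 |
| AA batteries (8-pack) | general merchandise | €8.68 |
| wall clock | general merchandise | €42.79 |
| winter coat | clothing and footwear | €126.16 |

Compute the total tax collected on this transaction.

Picture frame (8x10) €11.95: general merchandise → 9.25% → €1.105375
Hot pretzel €2.60: prepared food → 6.25% → €0.1625
Umbrella €19.82: general merchandise → 9.25% → €1.83335
Blazer €67.26: clothing and footwear, under €125.00 → 1.25% → €0.84075
Rain jacket €145.26: clothing and footwear, €125.00 or more → 6% → €8.7156
Spiral notebook €3.75: general merchandise → 9.25% → €0.346875
AA batteries (8-pack) €8.68: general merchandise → 9.25% → €0.8029
Wall clock €42.79: general merchandise → 9.25% → €3.958075
Winter coat €126.16: clothing and footwear, €125.00 or more → 6% → €7.5696
Unrounded tax sum = €25.335025 → €25.34

€25.34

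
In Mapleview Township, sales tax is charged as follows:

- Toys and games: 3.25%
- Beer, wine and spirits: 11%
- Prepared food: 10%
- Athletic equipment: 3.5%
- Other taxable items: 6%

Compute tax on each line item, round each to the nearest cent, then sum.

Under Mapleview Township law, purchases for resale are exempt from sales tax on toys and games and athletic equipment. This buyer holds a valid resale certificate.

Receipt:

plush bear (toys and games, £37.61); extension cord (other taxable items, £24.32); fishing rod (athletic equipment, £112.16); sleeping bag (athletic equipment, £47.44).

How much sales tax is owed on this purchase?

£1.46

Plush bear £37.61: toys and games, buyer-exempt → 0% → £0.00
Extension cord £24.32: other taxable items → 6% → £1.46
Fishing rod £112.16: athletic equipment, buyer-exempt → 0% → £0.00
Sleeping bag £47.44: athletic equipment, buyer-exempt → 0% → £0.00
Total tax = £1.46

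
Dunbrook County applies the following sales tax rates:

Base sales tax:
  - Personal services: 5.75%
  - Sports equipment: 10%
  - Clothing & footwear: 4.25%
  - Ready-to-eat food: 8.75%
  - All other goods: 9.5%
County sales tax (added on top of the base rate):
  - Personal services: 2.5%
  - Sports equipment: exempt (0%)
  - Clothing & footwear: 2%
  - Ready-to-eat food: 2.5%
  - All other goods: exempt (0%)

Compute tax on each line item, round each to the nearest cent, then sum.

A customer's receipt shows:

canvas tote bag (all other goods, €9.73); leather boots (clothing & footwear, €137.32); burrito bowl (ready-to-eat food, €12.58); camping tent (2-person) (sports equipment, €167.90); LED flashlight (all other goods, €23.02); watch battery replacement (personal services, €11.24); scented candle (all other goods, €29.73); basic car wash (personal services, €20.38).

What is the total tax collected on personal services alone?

Watch battery replacement €11.24: personal services → 5.75% + 2.5% county = 8.25% → €0.93
Basic car wash €20.38: personal services → 5.75% + 2.5% county = 8.25% → €1.68
Tax on personal services = €0.93 + €1.68 = €2.61

€2.61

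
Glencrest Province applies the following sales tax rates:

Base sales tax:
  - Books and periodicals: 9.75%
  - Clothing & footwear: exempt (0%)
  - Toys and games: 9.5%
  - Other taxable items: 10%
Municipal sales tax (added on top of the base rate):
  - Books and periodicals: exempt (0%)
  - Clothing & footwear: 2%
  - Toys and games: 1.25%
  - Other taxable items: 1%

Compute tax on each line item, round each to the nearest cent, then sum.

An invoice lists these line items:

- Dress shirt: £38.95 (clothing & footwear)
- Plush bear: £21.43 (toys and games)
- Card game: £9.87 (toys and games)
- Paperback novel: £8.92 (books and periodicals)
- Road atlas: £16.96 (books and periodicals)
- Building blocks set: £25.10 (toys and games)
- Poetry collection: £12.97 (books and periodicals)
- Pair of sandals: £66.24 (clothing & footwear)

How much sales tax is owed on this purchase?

Dress shirt £38.95: clothing & footwear → 0% + 2% municipal = 2% → £0.78
Plush bear £21.43: toys and games → 9.5% + 1.25% municipal = 10.75% → £2.30
Card game £9.87: toys and games → 9.5% + 1.25% municipal = 10.75% → £1.06
Paperback novel £8.92: books and periodicals → 9.75% + 0% municipal = 9.75% → £0.87
Road atlas £16.96: books and periodicals → 9.75% + 0% municipal = 9.75% → £1.65
Building blocks set £25.10: toys and games → 9.5% + 1.25% municipal = 10.75% → £2.70
Poetry collection £12.97: books and periodicals → 9.75% + 0% municipal = 9.75% → £1.26
Pair of sandals £66.24: clothing & footwear → 0% + 2% municipal = 2% → £1.32
Total tax = £0.78 + £2.30 + £1.06 + £0.87 + £1.65 + £2.70 + £1.26 + £1.32 = £11.94

£11.94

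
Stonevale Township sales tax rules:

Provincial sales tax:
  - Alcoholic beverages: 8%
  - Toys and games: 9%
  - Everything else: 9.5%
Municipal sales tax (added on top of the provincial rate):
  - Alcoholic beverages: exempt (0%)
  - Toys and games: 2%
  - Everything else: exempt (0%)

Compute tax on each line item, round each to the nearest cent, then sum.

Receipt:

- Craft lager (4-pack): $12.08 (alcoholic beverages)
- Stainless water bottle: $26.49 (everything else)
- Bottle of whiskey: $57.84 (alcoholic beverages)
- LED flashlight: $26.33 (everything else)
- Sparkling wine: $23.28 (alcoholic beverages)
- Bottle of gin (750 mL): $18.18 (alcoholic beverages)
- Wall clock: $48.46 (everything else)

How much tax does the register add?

$18.53

Craft lager (4-pack) $12.08: alcoholic beverages → 8% + 0% municipal = 8% → $0.97
Stainless water bottle $26.49: everything else → 9.5% + 0% municipal = 9.5% → $2.52
Bottle of whiskey $57.84: alcoholic beverages → 8% + 0% municipal = 8% → $4.63
LED flashlight $26.33: everything else → 9.5% + 0% municipal = 9.5% → $2.50
Sparkling wine $23.28: alcoholic beverages → 8% + 0% municipal = 8% → $1.86
Bottle of gin (750 mL) $18.18: alcoholic beverages → 8% + 0% municipal = 8% → $1.45
Wall clock $48.46: everything else → 9.5% + 0% municipal = 9.5% → $4.60
Total tax = $0.97 + $2.52 + $4.63 + $2.50 + $1.86 + $1.45 + $4.60 = $18.53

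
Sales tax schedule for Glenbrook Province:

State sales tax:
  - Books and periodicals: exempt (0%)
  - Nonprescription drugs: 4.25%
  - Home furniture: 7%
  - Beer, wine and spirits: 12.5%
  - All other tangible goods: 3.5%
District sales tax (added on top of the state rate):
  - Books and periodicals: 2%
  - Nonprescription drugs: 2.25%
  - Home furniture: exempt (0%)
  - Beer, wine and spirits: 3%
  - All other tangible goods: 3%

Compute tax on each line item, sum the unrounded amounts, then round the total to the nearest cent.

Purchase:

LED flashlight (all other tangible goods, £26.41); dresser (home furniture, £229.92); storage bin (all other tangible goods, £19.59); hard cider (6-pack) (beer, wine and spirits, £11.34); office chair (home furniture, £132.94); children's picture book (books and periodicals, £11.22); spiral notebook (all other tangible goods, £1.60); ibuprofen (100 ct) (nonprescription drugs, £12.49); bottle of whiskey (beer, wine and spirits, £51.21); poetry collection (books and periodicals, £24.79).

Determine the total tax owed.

£39.72

LED flashlight £26.41: all other tangible goods → 3.5% + 3% district = 6.5% → £1.71665
Dresser £229.92: home furniture → 7% + 0% district = 7% → £16.0944
Storage bin £19.59: all other tangible goods → 3.5% + 3% district = 6.5% → £1.27335
Hard cider (6-pack) £11.34: beer, wine and spirits → 12.5% + 3% district = 15.5% → £1.7577
Office chair £132.94: home furniture → 7% + 0% district = 7% → £9.3058
Children's picture book £11.22: books and periodicals → 0% + 2% district = 2% → £0.2244
Spiral notebook £1.60: all other tangible goods → 3.5% + 3% district = 6.5% → £0.104
Ibuprofen (100 ct) £12.49: nonprescription drugs → 4.25% + 2.25% district = 6.5% → £0.81185
Bottle of whiskey £51.21: beer, wine and spirits → 12.5% + 3% district = 15.5% → £7.93755
Poetry collection £24.79: books and periodicals → 0% + 2% district = 2% → £0.4958
Unrounded tax sum = £39.7215 → £39.72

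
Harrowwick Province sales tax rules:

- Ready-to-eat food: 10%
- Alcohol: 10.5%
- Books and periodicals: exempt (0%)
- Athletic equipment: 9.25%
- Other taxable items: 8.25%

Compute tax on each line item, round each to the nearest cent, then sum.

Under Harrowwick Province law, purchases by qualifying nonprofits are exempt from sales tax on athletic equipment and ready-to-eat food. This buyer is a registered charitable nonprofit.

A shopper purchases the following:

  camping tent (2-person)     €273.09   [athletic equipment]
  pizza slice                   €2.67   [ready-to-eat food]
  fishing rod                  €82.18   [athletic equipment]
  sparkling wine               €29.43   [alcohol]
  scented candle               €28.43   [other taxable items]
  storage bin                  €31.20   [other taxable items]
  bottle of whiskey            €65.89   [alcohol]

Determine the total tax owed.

€14.93

Camping tent (2-person) €273.09: athletic equipment, buyer-exempt → 0% → €0.00
Pizza slice €2.67: ready-to-eat food, buyer-exempt → 0% → €0.00
Fishing rod €82.18: athletic equipment, buyer-exempt → 0% → €0.00
Sparkling wine €29.43: alcohol → 10.5% → €3.09
Scented candle €28.43: other taxable items → 8.25% → €2.35
Storage bin €31.20: other taxable items → 8.25% → €2.57
Bottle of whiskey €65.89: alcohol → 10.5% → €6.92
Total tax = €3.09 + €2.35 + €2.57 + €6.92 = €14.93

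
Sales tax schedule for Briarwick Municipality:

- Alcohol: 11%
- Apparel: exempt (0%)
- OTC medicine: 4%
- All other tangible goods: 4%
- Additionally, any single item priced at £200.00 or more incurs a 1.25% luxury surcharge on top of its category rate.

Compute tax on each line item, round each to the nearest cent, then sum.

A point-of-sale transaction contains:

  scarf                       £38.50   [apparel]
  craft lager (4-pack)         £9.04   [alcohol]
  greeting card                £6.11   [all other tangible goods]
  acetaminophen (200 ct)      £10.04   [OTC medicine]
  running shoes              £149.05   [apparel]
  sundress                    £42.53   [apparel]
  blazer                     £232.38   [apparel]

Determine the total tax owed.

Scarf £38.50: apparel → 0% → £0.00
Craft lager (4-pack) £9.04: alcohol → 11% → £0.99
Greeting card £6.11: all other tangible goods → 4% → £0.24
Acetaminophen (200 ct) £10.04: OTC medicine → 4% → £0.40
Running shoes £149.05: apparel → 0% → £0.00
Sundress £42.53: apparel → 0% → £0.00
Blazer £232.38: apparel → 0% + 1.25% surcharge = 1.25% → £2.90
Total tax = £0.99 + £0.24 + £0.40 + £2.90 = £4.53

£4.53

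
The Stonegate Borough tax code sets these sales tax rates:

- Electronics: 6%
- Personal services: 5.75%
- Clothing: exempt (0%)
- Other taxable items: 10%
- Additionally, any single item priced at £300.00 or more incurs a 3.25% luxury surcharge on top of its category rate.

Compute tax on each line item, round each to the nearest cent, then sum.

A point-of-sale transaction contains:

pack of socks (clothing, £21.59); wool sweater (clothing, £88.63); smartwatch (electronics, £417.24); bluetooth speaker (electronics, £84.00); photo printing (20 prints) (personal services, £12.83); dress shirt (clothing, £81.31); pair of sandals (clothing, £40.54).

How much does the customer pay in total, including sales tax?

Pack of socks £21.59: clothing → 0% → £0.00
Wool sweater £88.63: clothing → 0% → £0.00
Smartwatch £417.24: electronics → 6% + 3.25% surcharge = 9.25% → £38.59
Bluetooth speaker £84.00: electronics → 6% → £5.04
Photo printing (20 prints) £12.83: personal services → 5.75% → £0.74
Dress shirt £81.31: clothing → 0% → £0.00
Pair of sandals £40.54: clothing → 0% → £0.00
Subtotal = £746.14; tax = £44.37; total due = £790.51

£790.51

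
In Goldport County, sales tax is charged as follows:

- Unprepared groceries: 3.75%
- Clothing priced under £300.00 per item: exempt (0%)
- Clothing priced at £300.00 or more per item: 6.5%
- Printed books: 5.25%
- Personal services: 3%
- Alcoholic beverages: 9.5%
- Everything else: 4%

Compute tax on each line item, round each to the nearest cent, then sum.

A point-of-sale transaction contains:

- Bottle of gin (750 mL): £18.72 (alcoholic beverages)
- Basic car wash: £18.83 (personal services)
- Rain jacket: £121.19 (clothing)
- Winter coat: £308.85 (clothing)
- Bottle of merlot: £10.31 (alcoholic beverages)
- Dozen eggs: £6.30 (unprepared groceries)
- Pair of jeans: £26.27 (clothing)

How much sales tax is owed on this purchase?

£23.64

Bottle of gin (750 mL) £18.72: alcoholic beverages → 9.5% → £1.78
Basic car wash £18.83: personal services → 3% → £0.56
Rain jacket £121.19: clothing, under £300.00 → 0% → £0.00
Winter coat £308.85: clothing, £300.00 or more → 6.5% → £20.08
Bottle of merlot £10.31: alcoholic beverages → 9.5% → £0.98
Dozen eggs £6.30: unprepared groceries → 3.75% → £0.24
Pair of jeans £26.27: clothing, under £300.00 → 0% → £0.00
Total tax = £1.78 + £0.56 + £20.08 + £0.98 + £0.24 = £23.64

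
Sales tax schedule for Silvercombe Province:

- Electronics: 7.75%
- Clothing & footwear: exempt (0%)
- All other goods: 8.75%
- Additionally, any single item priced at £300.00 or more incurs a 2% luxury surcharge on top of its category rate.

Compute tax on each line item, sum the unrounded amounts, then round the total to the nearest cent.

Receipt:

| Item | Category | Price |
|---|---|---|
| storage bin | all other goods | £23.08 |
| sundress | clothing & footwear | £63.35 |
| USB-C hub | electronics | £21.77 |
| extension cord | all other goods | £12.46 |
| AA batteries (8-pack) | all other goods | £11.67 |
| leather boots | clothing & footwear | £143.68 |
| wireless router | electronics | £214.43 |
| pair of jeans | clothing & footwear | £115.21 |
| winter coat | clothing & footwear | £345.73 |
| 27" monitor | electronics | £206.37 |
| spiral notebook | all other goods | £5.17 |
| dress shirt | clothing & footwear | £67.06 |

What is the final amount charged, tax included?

£1275.78

Storage bin £23.08: all other goods → 8.75% → £2.0195
Sundress £63.35: clothing & footwear → 0% → £0.00
USB-C hub £21.77: electronics → 7.75% → £1.687175
Extension cord £12.46: all other goods → 8.75% → £1.09025
AA batteries (8-pack) £11.67: all other goods → 8.75% → £1.021125
Leather boots £143.68: clothing & footwear → 0% → £0.00
Wireless router £214.43: electronics → 7.75% → £16.618325
Pair of jeans £115.21: clothing & footwear → 0% → £0.00
Winter coat £345.73: clothing & footwear → 0% + 2% surcharge = 2% → £6.9146
27" monitor £206.37: electronics → 7.75% → £15.993675
Spiral notebook £5.17: all other goods → 8.75% → £0.452375
Dress shirt £67.06: clothing & footwear → 0% → £0.00
Subtotal = £1229.98; unrounded tax = £45.797025 → £45.80; total due = £1275.78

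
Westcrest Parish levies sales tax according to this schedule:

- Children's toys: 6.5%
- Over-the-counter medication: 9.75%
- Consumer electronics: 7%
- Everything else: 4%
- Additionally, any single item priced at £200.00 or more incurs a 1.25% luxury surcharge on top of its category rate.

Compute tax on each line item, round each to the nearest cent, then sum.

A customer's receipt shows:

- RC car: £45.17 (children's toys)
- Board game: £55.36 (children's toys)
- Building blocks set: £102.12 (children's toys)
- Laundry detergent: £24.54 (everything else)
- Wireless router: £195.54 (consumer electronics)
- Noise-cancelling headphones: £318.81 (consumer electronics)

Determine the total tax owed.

£54.15

RC car £45.17: children's toys → 6.5% → £2.94
Board game £55.36: children's toys → 6.5% → £3.60
Building blocks set £102.12: children's toys → 6.5% → £6.64
Laundry detergent £24.54: everything else → 4% → £0.98
Wireless router £195.54: consumer electronics → 7% → £13.69
Noise-cancelling headphones £318.81: consumer electronics → 7% + 1.25% surcharge = 8.25% → £26.30
Total tax = £2.94 + £3.60 + £6.64 + £0.98 + £13.69 + £26.30 = £54.15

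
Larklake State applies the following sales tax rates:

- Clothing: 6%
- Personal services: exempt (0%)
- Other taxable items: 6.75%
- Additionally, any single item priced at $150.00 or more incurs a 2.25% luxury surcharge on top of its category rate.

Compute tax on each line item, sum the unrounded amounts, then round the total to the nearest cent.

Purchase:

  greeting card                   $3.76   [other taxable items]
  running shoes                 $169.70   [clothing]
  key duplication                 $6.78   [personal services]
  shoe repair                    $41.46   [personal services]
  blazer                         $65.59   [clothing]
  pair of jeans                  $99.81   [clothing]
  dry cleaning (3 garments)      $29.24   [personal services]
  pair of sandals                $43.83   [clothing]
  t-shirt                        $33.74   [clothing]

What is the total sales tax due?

$28.83

Greeting card $3.76: other taxable items → 6.75% → $0.2538
Running shoes $169.70: clothing → 6% + 2.25% surcharge = 8.25% → $14.00025
Key duplication $6.78: personal services → 0% → $0.00
Shoe repair $41.46: personal services → 0% → $0.00
Blazer $65.59: clothing → 6% → $3.9354
Pair of jeans $99.81: clothing → 6% → $5.9886
Dry cleaning (3 garments) $29.24: personal services → 0% → $0.00
Pair of sandals $43.83: clothing → 6% → $2.6298
T-shirt $33.74: clothing → 6% → $2.0244
Unrounded tax sum = $28.83225 → $28.83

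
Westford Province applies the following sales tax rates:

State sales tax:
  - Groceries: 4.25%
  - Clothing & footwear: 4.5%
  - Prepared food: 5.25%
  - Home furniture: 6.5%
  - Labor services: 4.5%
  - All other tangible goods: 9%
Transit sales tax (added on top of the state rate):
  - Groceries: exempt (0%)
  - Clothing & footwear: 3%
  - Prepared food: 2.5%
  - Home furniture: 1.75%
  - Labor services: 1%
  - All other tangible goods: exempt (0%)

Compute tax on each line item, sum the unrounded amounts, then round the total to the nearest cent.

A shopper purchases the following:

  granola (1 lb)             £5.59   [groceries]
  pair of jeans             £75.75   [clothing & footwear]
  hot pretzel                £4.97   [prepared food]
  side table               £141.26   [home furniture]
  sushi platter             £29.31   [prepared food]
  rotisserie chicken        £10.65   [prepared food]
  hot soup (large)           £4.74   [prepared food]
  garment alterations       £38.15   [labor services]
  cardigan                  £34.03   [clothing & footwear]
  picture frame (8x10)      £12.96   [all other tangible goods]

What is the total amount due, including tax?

Granola (1 lb) £5.59: groceries → 4.25% + 0% transit = 4.25% → £0.237575
Pair of jeans £75.75: clothing & footwear → 4.5% + 3% transit = 7.5% → £5.68125
Hot pretzel £4.97: prepared food → 5.25% + 2.5% transit = 7.75% → £0.385175
Side table £141.26: home furniture → 6.5% + 1.75% transit = 8.25% → £11.65395
Sushi platter £29.31: prepared food → 5.25% + 2.5% transit = 7.75% → £2.271525
Rotisserie chicken £10.65: prepared food → 5.25% + 2.5% transit = 7.75% → £0.825375
Hot soup (large) £4.74: prepared food → 5.25% + 2.5% transit = 7.75% → £0.36735
Garment alterations £38.15: labor services → 4.5% + 1% transit = 5.5% → £2.09825
Cardigan £34.03: clothing & footwear → 4.5% + 3% transit = 7.5% → £2.55225
Picture frame (8x10) £12.96: all other tangible goods → 9% + 0% transit = 9% → £1.1664
Subtotal = £357.41; unrounded tax = £27.2391 → £27.24; total due = £384.65

£384.65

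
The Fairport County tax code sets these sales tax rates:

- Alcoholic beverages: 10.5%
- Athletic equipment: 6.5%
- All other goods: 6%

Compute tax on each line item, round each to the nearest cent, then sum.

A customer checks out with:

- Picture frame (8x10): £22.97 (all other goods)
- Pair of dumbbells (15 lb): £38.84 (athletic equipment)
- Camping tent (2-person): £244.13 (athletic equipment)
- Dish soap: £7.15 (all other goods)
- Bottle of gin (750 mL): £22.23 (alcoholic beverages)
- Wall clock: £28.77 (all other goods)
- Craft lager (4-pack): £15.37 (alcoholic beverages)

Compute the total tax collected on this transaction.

£25.87

Picture frame (8x10) £22.97: all other goods → 6% → £1.38
Pair of dumbbells (15 lb) £38.84: athletic equipment → 6.5% → £2.52
Camping tent (2-person) £244.13: athletic equipment → 6.5% → £15.87
Dish soap £7.15: all other goods → 6% → £0.43
Bottle of gin (750 mL) £22.23: alcoholic beverages → 10.5% → £2.33
Wall clock £28.77: all other goods → 6% → £1.73
Craft lager (4-pack) £15.37: alcoholic beverages → 10.5% → £1.61
Total tax = £1.38 + £2.52 + £15.87 + £0.43 + £2.33 + £1.73 + £1.61 = £25.87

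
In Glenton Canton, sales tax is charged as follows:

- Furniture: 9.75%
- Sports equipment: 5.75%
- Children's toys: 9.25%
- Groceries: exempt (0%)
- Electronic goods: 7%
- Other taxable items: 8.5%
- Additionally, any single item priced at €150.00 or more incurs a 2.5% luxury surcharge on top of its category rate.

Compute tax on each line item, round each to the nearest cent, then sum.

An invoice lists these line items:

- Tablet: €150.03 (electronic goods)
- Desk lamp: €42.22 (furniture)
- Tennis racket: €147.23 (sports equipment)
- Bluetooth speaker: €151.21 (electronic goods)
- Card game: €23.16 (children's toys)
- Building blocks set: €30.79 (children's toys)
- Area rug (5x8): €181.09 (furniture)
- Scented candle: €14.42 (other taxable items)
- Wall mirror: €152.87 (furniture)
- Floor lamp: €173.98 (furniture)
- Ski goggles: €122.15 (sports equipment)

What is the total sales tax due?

Tablet €150.03: electronic goods → 7% + 2.5% surcharge = 9.5% → €14.25
Desk lamp €42.22: furniture → 9.75% → €4.12
Tennis racket €147.23: sports equipment → 5.75% → €8.47
Bluetooth speaker €151.21: electronic goods → 7% + 2.5% surcharge = 9.5% → €14.36
Card game €23.16: children's toys → 9.25% → €2.14
Building blocks set €30.79: children's toys → 9.25% → €2.85
Area rug (5x8) €181.09: furniture → 9.75% + 2.5% surcharge = 12.25% → €22.18
Scented candle €14.42: other taxable items → 8.5% → €1.23
Wall mirror €152.87: furniture → 9.75% + 2.5% surcharge = 12.25% → €18.73
Floor lamp €173.98: furniture → 9.75% + 2.5% surcharge = 12.25% → €21.31
Ski goggles €122.15: sports equipment → 5.75% → €7.02
Total tax = €14.25 + €4.12 + €8.47 + €14.36 + €2.14 + €2.85 + €22.18 + €1.23 + €18.73 + €21.31 + €7.02 = €116.66

€116.66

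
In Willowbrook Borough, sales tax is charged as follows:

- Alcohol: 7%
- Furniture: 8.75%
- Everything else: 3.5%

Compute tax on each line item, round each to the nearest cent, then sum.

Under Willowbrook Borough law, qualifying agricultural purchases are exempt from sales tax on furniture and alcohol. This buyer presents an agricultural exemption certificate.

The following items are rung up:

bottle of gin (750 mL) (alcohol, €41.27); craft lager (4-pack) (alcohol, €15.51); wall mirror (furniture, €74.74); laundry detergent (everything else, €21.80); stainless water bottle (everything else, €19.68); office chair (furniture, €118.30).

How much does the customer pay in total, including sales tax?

€292.75

Bottle of gin (750 mL) €41.27: alcohol, buyer-exempt → 0% → €0.00
Craft lager (4-pack) €15.51: alcohol, buyer-exempt → 0% → €0.00
Wall mirror €74.74: furniture, buyer-exempt → 0% → €0.00
Laundry detergent €21.80: everything else → 3.5% → €0.76
Stainless water bottle €19.68: everything else → 3.5% → €0.69
Office chair €118.30: furniture, buyer-exempt → 0% → €0.00
Subtotal = €291.30; tax = €1.45; total due = €292.75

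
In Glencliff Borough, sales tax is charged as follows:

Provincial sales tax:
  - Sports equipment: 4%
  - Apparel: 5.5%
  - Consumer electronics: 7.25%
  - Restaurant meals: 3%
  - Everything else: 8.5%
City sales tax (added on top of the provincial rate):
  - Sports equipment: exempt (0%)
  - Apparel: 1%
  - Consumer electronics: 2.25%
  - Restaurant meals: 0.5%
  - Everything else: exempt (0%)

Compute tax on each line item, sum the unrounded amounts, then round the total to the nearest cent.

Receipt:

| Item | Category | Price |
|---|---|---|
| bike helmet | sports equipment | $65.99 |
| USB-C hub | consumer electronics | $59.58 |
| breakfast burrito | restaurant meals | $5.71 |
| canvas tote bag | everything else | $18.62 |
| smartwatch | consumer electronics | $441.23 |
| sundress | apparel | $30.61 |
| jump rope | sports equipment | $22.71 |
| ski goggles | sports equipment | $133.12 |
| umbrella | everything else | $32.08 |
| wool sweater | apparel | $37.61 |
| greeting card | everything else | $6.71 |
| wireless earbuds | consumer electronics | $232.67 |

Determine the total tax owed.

$88.07

Bike helmet $65.99: sports equipment → 4% + 0% city = 4% → $2.6396
USB-C hub $59.58: consumer electronics → 7.25% + 2.25% city = 9.5% → $5.6601
Breakfast burrito $5.71: restaurant meals → 3% + 0.5% city = 3.5% → $0.19985
Canvas tote bag $18.62: everything else → 8.5% + 0% city = 8.5% → $1.5827
Smartwatch $441.23: consumer electronics → 7.25% + 2.25% city = 9.5% → $41.91685
Sundress $30.61: apparel → 5.5% + 1% city = 6.5% → $1.98965
Jump rope $22.71: sports equipment → 4% + 0% city = 4% → $0.9084
Ski goggles $133.12: sports equipment → 4% + 0% city = 4% → $5.3248
Umbrella $32.08: everything else → 8.5% + 0% city = 8.5% → $2.7268
Wool sweater $37.61: apparel → 5.5% + 1% city = 6.5% → $2.44465
Greeting card $6.71: everything else → 8.5% + 0% city = 8.5% → $0.57035
Wireless earbuds $232.67: consumer electronics → 7.25% + 2.25% city = 9.5% → $22.10365
Unrounded tax sum = $88.0674 → $88.07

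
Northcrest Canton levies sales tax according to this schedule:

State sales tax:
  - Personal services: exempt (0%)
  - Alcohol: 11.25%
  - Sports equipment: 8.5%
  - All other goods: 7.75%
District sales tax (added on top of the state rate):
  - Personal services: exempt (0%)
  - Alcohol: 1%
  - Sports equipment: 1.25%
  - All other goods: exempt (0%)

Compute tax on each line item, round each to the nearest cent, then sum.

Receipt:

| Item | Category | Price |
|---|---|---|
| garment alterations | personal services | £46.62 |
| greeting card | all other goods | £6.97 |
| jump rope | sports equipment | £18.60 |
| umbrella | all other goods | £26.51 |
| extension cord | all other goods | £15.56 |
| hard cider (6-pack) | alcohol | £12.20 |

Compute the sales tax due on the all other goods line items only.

£3.80

Greeting card £6.97: all other goods → 7.75% + 0% district = 7.75% → £0.54
Umbrella £26.51: all other goods → 7.75% + 0% district = 7.75% → £2.05
Extension cord £15.56: all other goods → 7.75% + 0% district = 7.75% → £1.21
Tax on all other goods = £0.54 + £2.05 + £1.21 = £3.80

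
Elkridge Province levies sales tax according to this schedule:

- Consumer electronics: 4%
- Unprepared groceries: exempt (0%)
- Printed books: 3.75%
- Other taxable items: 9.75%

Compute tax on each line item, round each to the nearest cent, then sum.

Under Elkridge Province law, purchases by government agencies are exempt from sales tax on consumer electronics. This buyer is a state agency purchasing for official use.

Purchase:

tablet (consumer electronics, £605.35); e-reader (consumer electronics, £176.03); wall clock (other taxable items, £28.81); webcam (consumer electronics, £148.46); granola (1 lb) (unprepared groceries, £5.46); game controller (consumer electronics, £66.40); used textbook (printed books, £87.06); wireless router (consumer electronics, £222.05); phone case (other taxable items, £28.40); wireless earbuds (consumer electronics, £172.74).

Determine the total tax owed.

Tablet £605.35: consumer electronics, buyer-exempt → 0% → £0.00
E-reader £176.03: consumer electronics, buyer-exempt → 0% → £0.00
Wall clock £28.81: other taxable items → 9.75% → £2.81
Webcam £148.46: consumer electronics, buyer-exempt → 0% → £0.00
Granola (1 lb) £5.46: unprepared groceries → 0% → £0.00
Game controller £66.40: consumer electronics, buyer-exempt → 0% → £0.00
Used textbook £87.06: printed books → 3.75% → £3.26
Wireless router £222.05: consumer electronics, buyer-exempt → 0% → £0.00
Phone case £28.40: other taxable items → 9.75% → £2.77
Wireless earbuds £172.74: consumer electronics, buyer-exempt → 0% → £0.00
Total tax = £2.81 + £3.26 + £2.77 = £8.84

£8.84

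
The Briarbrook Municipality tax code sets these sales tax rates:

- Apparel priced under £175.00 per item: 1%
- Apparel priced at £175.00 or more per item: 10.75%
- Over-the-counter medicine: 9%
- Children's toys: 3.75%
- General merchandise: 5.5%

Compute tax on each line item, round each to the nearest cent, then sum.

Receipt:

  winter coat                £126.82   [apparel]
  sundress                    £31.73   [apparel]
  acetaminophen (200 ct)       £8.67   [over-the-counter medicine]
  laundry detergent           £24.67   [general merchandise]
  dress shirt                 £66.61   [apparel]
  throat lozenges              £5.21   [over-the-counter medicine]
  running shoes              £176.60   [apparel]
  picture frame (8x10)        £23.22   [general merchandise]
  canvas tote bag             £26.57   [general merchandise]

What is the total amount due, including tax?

Winter coat £126.82: apparel, under £175.00 → 1% → £1.27
Sundress £31.73: apparel, under £175.00 → 1% → £0.32
Acetaminophen (200 ct) £8.67: over-the-counter medicine → 9% → £0.78
Laundry detergent £24.67: general merchandise → 5.5% → £1.36
Dress shirt £66.61: apparel, under £175.00 → 1% → £0.67
Throat lozenges £5.21: over-the-counter medicine → 9% → £0.47
Running shoes £176.60: apparel, £175.00 or more → 10.75% → £18.98
Picture frame (8x10) £23.22: general merchandise → 5.5% → £1.28
Canvas tote bag £26.57: general merchandise → 5.5% → £1.46
Subtotal = £490.10; tax = £26.59; total due = £516.69

£516.69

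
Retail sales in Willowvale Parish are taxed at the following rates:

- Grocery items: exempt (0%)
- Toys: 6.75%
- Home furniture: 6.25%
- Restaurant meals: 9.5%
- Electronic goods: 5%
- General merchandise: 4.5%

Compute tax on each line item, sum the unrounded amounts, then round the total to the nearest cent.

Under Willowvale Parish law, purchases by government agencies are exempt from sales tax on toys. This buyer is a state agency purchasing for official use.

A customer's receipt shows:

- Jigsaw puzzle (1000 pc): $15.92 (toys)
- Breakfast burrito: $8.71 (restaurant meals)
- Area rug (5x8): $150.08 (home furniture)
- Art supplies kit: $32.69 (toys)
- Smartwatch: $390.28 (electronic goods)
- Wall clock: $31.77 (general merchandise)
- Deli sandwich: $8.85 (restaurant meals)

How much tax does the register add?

Jigsaw puzzle (1000 pc) $15.92: toys, buyer-exempt → 0% → $0.00
Breakfast burrito $8.71: restaurant meals → 9.5% → $0.82745
Area rug (5x8) $150.08: home furniture → 6.25% → $9.38
Art supplies kit $32.69: toys, buyer-exempt → 0% → $0.00
Smartwatch $390.28: electronic goods → 5% → $19.514
Wall clock $31.77: general merchandise → 4.5% → $1.42965
Deli sandwich $8.85: restaurant meals → 9.5% → $0.84075
Unrounded tax sum = $31.99185 → $31.99

$31.99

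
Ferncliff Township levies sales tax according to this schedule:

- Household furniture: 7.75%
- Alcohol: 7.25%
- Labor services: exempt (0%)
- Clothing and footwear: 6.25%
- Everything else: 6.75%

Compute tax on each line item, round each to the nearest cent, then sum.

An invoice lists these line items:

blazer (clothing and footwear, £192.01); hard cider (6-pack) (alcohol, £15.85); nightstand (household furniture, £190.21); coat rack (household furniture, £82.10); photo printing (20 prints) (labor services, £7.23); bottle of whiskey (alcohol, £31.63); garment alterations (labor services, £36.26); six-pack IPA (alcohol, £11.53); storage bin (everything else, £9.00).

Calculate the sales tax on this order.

£37.99

Blazer £192.01: clothing and footwear → 6.25% → £12.00
Hard cider (6-pack) £15.85: alcohol → 7.25% → £1.15
Nightstand £190.21: household furniture → 7.75% → £14.74
Coat rack £82.10: household furniture → 7.75% → £6.36
Photo printing (20 prints) £7.23: labor services → 0% → £0.00
Bottle of whiskey £31.63: alcohol → 7.25% → £2.29
Garment alterations £36.26: labor services → 0% → £0.00
Six-pack IPA £11.53: alcohol → 7.25% → £0.84
Storage bin £9.00: everything else → 6.75% → £0.61
Total tax = £12.00 + £1.15 + £14.74 + £6.36 + £2.29 + £0.84 + £0.61 = £37.99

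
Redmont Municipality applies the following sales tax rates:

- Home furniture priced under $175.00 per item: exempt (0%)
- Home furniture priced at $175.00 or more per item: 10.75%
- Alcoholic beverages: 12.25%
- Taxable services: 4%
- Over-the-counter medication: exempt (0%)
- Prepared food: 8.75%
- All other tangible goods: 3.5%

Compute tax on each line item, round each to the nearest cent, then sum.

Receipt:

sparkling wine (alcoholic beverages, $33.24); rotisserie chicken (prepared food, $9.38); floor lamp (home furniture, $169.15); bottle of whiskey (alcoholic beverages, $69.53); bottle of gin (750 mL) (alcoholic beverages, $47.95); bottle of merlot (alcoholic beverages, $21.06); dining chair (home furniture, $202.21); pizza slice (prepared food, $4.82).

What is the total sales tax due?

$44.02

Sparkling wine $33.24: alcoholic beverages → 12.25% → $4.07
Rotisserie chicken $9.38: prepared food → 8.75% → $0.82
Floor lamp $169.15: home furniture, under $175.00 → 0% → $0.00
Bottle of whiskey $69.53: alcoholic beverages → 12.25% → $8.52
Bottle of gin (750 mL) $47.95: alcoholic beverages → 12.25% → $5.87
Bottle of merlot $21.06: alcoholic beverages → 12.25% → $2.58
Dining chair $202.21: home furniture, $175.00 or more → 10.75% → $21.74
Pizza slice $4.82: prepared food → 8.75% → $0.42
Total tax = $4.07 + $0.82 + $8.52 + $5.87 + $2.58 + $21.74 + $0.42 = $44.02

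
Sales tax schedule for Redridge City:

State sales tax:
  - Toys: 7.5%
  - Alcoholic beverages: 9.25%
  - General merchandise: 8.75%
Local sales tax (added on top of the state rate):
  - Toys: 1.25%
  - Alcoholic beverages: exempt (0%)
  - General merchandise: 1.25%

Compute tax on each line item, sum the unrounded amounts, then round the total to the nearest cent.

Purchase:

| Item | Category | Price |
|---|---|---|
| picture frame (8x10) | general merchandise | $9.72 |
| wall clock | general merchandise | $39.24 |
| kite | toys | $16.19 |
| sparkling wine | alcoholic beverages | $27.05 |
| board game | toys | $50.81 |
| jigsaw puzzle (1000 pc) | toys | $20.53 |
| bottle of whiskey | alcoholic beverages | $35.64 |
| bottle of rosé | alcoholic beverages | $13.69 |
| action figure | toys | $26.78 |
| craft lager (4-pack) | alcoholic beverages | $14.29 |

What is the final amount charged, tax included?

Picture frame (8x10) $9.72: general merchandise → 8.75% + 1.25% local = 10% → $0.972
Wall clock $39.24: general merchandise → 8.75% + 1.25% local = 10% → $3.924
Kite $16.19: toys → 7.5% + 1.25% local = 8.75% → $1.416625
Sparkling wine $27.05: alcoholic beverages → 9.25% + 0% local = 9.25% → $2.502125
Board game $50.81: toys → 7.5% + 1.25% local = 8.75% → $4.445875
Jigsaw puzzle (1000 pc) $20.53: toys → 7.5% + 1.25% local = 8.75% → $1.796375
Bottle of whiskey $35.64: alcoholic beverages → 9.25% + 0% local = 9.25% → $3.2967
Bottle of rosé $13.69: alcoholic beverages → 9.25% + 0% local = 9.25% → $1.266325
Action figure $26.78: toys → 7.5% + 1.25% local = 8.75% → $2.34325
Craft lager (4-pack) $14.29: alcoholic beverages → 9.25% + 0% local = 9.25% → $1.321825
Subtotal = $253.94; unrounded tax = $23.2851 → $23.29; total due = $277.23

$277.23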